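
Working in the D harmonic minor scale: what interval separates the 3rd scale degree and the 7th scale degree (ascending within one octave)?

augmented fifth

Spelling the D harmonic minor scale: D E F G A B♭ C♯.
So we need the interval from F up to C♯.
From F to C♯: 8 semitones over a fifth = augmented.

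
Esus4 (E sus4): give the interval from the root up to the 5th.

Spelling the chord: E-A-B.
So we need the interval from E up to B.
Counting 5 letters and 7 half steps from E gives a perfect fifth.

perfect 5th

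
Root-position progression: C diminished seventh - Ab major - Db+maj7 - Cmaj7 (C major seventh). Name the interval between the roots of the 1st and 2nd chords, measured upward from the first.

minor sixth

The roots are C and Ab.
6 letter names make it a sixth; at 8 semitones (a half step narrower than major) the quality is minor.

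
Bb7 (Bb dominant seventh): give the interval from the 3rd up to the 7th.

Bb7 is spelled Bb D F Ab.
The 3rd is D and the 7th is Ab.
From D to Ab: 6 semitones over a fifth = diminished.

diminished fifth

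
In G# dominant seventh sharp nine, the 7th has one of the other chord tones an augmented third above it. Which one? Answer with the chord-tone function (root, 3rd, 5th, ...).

9th

The chord tones of G# dominant seventh sharp nine are G#–B#–D#–F#–A##.
The 7th is F#. An augmented third above F# is A##.
A## is the chord's 9th.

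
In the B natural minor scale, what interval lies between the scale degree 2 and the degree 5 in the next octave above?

Spelling the B natural minor scale: B C# D E F# G A.
That puts C# below F#.
From C# to F# is 17 semitones, exactly the perfect eleventh.

perfect eleventh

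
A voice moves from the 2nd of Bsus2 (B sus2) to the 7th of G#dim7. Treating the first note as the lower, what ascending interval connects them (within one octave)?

d4

The 2nd of Bsus2 (B sus2) is C#; the 7th of G#dim7 is F.
C# up to F is 4 semitones, a half step narrower than a perfect fourth, so the interval is diminished.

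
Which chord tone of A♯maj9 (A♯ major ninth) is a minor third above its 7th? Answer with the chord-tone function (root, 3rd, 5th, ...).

9th

Spelling the chord: A♯–C𝄪–E♯–G𝄪–B♯.
The 7th is G𝄪. A minor third above G𝄪 is B♯.
B♯ is the chord's 9th.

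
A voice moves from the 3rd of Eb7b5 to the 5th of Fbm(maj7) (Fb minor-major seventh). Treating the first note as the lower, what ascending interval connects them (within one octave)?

diminished fourth

Eb7b5 has G as its 3rd, and Fbm(maj7) (Fb minor-major seventh) has Cb as its 5th.
From G to Cb: 4 semitones over a fourth = diminished.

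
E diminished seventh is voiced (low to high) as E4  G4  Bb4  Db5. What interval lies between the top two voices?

minor third

Those voices are Bb4 and Db5.
From Bb to Db: 3 semitones over a third = minor.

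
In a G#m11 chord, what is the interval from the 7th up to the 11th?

P5

G#m11: G#–B–D#–F#–A#–C#.
7th = F#; 11th = C#.
Counting 5 letters and 7 half steps from F# gives a perfect fifth.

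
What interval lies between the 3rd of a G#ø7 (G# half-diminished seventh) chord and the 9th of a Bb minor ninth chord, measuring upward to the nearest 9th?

G#ø7 (G# half-diminished seventh) has B as its 3rd, and Bb minor ninth has C as its 9th.
2 letter names make it a second; at 1 semitone (a half step narrower than major) the quality is minor.

minor second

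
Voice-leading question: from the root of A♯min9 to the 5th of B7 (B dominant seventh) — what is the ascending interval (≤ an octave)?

A♯min9 has A♯ as its root, and B7 (B dominant seventh) has F♯ as its 5th.
From A♯ to F♯: 8 semitones over a sixth = minor.

minor sixth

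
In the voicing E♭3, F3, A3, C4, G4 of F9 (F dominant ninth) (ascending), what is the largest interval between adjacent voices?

Adjacent intervals: E♭3→F3 = major second; F3→A3 = major third; A3→C4 = minor third; C4→G4 = perfect fifth.
The largest is C4 to G4, a perfect fifth (7 semitones).

perfect 5th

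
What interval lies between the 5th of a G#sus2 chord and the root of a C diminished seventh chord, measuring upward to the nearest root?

The 5th of G#sus2 is D#; the root of C diminished seventh is C.
D# up to C is 9 semitones, a whole step narrower than a major seventh, so the interval is diminished.

diminished seventh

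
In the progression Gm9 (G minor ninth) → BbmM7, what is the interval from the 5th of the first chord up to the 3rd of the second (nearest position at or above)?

diminished octave

The 5th of Gm9 (G minor ninth) is D; the 3rd of BbmM7 is Db.
8 letter names make it an octave; at 11 semitones (a half step narrower than perfect) the quality is diminished.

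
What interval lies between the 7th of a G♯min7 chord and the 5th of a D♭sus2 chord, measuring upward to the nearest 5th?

The 7th of G♯min7 is F♯; the 5th of D♭sus2 is A♭.
From F♯ to A♭: 2 semitones over a third = diminished.

d3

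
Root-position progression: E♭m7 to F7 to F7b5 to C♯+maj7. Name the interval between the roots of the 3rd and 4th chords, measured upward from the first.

The roots are F and C♯.
From F to C♯: 8 semitones over a fifth = augmented.

augmented fifth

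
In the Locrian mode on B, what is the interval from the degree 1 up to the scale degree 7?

minor seventh

The scale runs B C D E F G A.
The degree 1 is B and the scale degree 7 is A.
7 letter names make it a seventh; at 10 semitones (a half step narrower than major) the quality is minor.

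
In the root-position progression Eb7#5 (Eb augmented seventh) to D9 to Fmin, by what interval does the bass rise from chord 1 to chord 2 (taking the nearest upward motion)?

major seventh

The roots are Eb and D.
From Eb to D is 11 semitones, exactly the major seventh.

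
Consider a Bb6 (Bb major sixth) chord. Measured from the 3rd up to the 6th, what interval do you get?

Bb6: Bb, D, F, G.
So we need the interval from D up to G.
D up to G spans 4 letter names and 5 semitones — a perfect fourth.

perfect fourth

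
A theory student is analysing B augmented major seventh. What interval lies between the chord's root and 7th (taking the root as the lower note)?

The chord tones of Bmaj7#5 (B augmented major seventh) are B–D♯–F𝄪–A♯.
The root is B and the 7th is A♯.
B up to A♯ spans 7 letter names and 11 semitones — a major seventh.

major 7th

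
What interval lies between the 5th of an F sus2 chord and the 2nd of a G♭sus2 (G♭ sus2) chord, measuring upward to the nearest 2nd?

F sus2 has C as its 5th, and G♭sus2 (G♭ sus2) has A♭ as its 2nd.
From C to A♭: 8 semitones over a sixth = minor.

minor sixth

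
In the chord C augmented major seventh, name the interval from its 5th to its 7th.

minor third

Cmaj7#5: C-E-G#-B.
So we need the interval from G# up to B.
3 letter names make it a third; at 3 semitones (a half step narrower than major) the quality is minor.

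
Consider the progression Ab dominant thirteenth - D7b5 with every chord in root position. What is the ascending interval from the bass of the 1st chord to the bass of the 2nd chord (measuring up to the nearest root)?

augmented fourth

The roots are Ab and D.
4 letter names make it a fourth; at 6 semitones (a half step wider than perfect) the quality is augmented.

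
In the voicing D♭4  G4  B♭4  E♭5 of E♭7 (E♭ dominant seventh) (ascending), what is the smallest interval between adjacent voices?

minor 3rd

Adjacent intervals: D♭4→G4 = augmented fourth; G4→B♭4 = minor third; B♭4→E♭5 = perfect fourth.
The smallest is G4 to B♭4, a minor third (3 semitones).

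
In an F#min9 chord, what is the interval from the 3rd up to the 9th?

F#m9 (F# minor ninth): F#-A-C#-E-G#.
That puts A below G#.
A up to G# spans 7 letter names and 11 semitones — a major seventh.

major seventh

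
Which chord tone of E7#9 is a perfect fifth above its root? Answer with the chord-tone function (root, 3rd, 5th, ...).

5th

E dominant seventh sharp nine: E G# B D F##.
The root is E. A perfect fifth above E is B.
B is the chord's 5th.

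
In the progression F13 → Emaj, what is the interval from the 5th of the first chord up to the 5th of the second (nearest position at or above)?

The 5th of F13 is C; the 5th of Emaj is B.
From C to B is 11 semitones, exactly the major seventh.

major 7th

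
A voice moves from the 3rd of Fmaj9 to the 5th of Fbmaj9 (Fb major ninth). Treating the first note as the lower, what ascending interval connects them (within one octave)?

The 3rd of Fmaj9 is A; the 5th of Fbmaj9 (Fb major ninth) is Cb.
From A to Cb: 2 semitones over a third = diminished.

diminished 3rd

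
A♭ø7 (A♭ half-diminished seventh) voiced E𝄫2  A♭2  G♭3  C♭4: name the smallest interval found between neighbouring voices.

perfect fourth

Adjacent intervals: E𝄫2→A♭2 = augmented fourth; A♭2→G♭3 = minor seventh; G♭3→C♭4 = perfect fourth.
The smallest is G♭3 to C♭4, a perfect fourth (5 semitones).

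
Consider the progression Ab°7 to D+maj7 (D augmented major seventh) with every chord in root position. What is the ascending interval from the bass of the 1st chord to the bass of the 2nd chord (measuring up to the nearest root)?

augmented fourth

The roots are Ab and D.
Ab up to D is 6 semitones, a half step wider than a perfect fourth, so the interval is augmented.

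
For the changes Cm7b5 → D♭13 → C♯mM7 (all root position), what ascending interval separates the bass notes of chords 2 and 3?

The roots are D♭ and C♯.
From D♭ to C♯: 12 semitones over a seventh = augmented.

augmented seventh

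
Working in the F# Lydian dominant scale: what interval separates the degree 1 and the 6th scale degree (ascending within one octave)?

major 6th

The scale runs F# G# A# B# C# D# E.
Degree 1 = F#; scale degree 6 = D#.
From F# to D# is 9 semitones, exactly the major sixth.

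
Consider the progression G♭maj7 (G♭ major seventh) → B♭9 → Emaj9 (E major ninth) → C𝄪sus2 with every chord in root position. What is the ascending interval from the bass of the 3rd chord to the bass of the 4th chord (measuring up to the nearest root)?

The roots are E and C𝄪.
6 letter names make it a sixth; at 10 semitones (a half step wider than major) the quality is augmented.

augmented sixth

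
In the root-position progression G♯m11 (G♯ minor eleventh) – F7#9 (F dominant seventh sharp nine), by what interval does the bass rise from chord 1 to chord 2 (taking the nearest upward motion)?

diminished 7th

The roots are G♯ and F.
From G♯ to F: 9 semitones over a seventh = diminished.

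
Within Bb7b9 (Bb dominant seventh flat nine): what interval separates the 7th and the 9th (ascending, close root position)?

minor third

Bb dominant seventh flat nine is spelled Bb, D, F, Ab, Cb.
7th = Ab; 9th = Cb.
Ab up to Cb is 3 semitones, a half step narrower than a major third, so the interval is minor.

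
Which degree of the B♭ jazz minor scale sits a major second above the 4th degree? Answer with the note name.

F

The scale is B♭ C D♭ E♭ F G A.
The 4th degree is E♭; a major second above that is F — scale degree 5.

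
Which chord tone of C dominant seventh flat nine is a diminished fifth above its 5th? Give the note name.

Db

C7b9: C E G Bb Db.
The 5th is G. A diminished fifth above G is Db.
Db is the chord's 9th.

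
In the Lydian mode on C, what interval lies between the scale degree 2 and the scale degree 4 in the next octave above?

The scale runs C D E F# G A B.
Scale degree 2 = D; scale degree 4 (up an octave) = F#.
From D to F# is 16 semitones, exactly the major tenth.

major tenth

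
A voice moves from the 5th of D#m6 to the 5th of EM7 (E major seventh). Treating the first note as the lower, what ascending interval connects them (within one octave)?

minor second

D#m6 has A# as its 5th, and EM7 (E major seventh) has B as its 5th.
A# up to B is 1 semitone, a half step narrower than a major second, so the interval is minor.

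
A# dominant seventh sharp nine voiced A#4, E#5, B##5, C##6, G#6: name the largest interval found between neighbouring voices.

augmented fifth

Adjacent intervals: A#4→E#5 = perfect fifth; E#5→B##5 = augmented fifth; B##5→C##6 = minor second; C##6→G#6 = diminished fifth.
The largest is E#5 to B##5, an augmented fifth (8 semitones).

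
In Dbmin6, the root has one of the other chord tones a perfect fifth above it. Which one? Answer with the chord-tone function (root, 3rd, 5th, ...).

Dbmin6 is spelled Db, Fb, Ab, Bb.
The root is Db. A perfect fifth above Db is Ab.
Ab is the chord's 5th.

5th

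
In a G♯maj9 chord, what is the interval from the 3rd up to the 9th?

Spelling the chord: G♯, B♯, D♯, F𝄪, A♯.
3rd = B♯; 9th = A♯.
7 letter names make it a seventh; at 10 semitones (a half step narrower than major) the quality is minor.

minor 7th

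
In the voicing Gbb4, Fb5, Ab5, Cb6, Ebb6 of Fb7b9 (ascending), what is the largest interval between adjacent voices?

Adjacent intervals: Gbb4→Fb5 = major seventh; Fb5→Ab5 = major third; Ab5→Cb6 = minor third; Cb6→Ebb6 = minor third.
The largest is Gbb4 to Fb5, a major seventh (11 semitones).

major seventh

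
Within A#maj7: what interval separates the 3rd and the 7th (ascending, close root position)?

A#M7: A#, C##, E#, G##.
So we need the interval from C## up to G##.
Counting 5 letters and 7 half steps from C## gives a perfect fifth.

perfect 5th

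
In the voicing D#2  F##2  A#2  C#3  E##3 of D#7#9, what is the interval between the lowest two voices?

Those voices are D#2 and F##2.
Counting 3 letters and 4 half steps from D# gives a major third.

major third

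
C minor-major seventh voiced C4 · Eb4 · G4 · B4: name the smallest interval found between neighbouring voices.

Adjacent intervals: C4→Eb4 = minor third; Eb4→G4 = major third; G4→B4 = major third.
The smallest is C4 to Eb4, a minor third (3 semitones).

minor third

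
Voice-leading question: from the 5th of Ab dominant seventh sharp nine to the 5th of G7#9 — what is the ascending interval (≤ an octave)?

major seventh

The 5th of Ab dominant seventh sharp nine is Eb; the 5th of G7#9 is D.
Counting 7 letters and 11 half steps from Eb gives a major seventh.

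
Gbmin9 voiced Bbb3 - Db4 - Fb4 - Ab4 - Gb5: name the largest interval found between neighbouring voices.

minor seventh

Adjacent intervals: Bbb3→Db4 = major third; Db4→Fb4 = minor third; Fb4→Ab4 = major third; Ab4→Gb5 = minor seventh.
The largest is Ab4 to Gb5, a minor seventh (10 semitones).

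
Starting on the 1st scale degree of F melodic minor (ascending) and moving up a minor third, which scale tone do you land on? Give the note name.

Ab

The scale is F G Ab Bb C D E.
The 1st scale degree is F; a minor third above that is Ab — scale degree 3.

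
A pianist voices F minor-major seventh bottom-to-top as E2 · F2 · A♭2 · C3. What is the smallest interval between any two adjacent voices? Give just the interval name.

Adjacent intervals: E2→F2 = minor second; F2→A♭2 = minor third; A♭2→C3 = major third.
The smallest is E2 to F2, a minor second (1 semitone).

minor second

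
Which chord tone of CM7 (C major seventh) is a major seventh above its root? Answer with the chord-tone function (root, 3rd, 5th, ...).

C major seventh is spelled C, E, G, B.
The root is C. A major seventh above C is B.
B is the chord's 7th.

7th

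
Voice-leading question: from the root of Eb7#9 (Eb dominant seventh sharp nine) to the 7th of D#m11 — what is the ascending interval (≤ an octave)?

Eb7#9 (Eb dominant seventh sharp nine) has Eb as its root, and D#m11 has C# as its 7th.
From Eb to C#: 10 semitones over a sixth = augmented.

augmented sixth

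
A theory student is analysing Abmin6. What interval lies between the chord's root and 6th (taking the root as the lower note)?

major 6th

Abmin6 (Ab minor sixth): Ab Cb Eb F.
The root is Ab and the 6th is F.
Counting 6 letters and 9 half steps from Ab gives a major sixth.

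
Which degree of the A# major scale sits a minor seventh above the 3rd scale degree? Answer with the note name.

B#

The scale is A# B# C## D# E# F## G##.
The 3rd scale degree is C##; a minor seventh above that is B# — scale degree 2.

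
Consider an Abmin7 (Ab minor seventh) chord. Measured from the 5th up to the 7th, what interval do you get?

The chord tones of Ab-7 are Ab Cb Eb Gb.
That puts Eb below Gb.
From Eb to Gb: 3 semitones over a third = minor.

minor third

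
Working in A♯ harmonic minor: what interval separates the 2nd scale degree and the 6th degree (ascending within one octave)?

diminished fifth

A♯ harmonic minor: A♯ B♯ C♯ D♯ E♯ F♯ G𝄪.
The 2nd scale degree is B♯ and the 6th scale degree is F♯.
B♯ up to F♯ is 6 semitones, a half step narrower than a perfect fifth, so the interval is diminished.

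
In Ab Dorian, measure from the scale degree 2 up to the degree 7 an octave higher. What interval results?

Spelling Ab Dorian: Ab Bb Cb Db Eb F Gb.
So we need the interval from Bb up to Gb.
13 letter names make it a thirteenth; at 20 semitones (a half step narrower than major) the quality is minor.

minor thirteenth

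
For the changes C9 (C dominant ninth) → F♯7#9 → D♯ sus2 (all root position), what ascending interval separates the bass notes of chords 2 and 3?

major sixth

The roots are F♯ and D♯.
F♯ up to D♯ spans 6 letter names and 9 semitones — a major sixth.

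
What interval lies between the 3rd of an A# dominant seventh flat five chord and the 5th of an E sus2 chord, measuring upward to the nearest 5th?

diminished seventh

A# dominant seventh flat five has C## as its 3rd, and E sus2 has B as its 5th.
From C## to B: 9 semitones over a seventh = diminished.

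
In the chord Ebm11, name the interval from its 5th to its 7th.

minor third

Spelling the chord: Eb-Gb-Bb-Db-F-Ab.
That puts Bb below Db.
3 letter names make it a third; at 3 semitones (a half step narrower than major) the quality is minor.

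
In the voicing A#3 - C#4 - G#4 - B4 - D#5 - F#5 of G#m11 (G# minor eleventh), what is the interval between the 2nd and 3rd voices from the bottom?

perfect fifth

Those voices are C#4 and G#4.
Counting 5 letters and 7 half steps from C# gives a perfect fifth.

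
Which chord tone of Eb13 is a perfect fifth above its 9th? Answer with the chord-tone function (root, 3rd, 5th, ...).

The chord tones of Eb13 (Eb dominant thirteenth) are Eb G Bb Db F C.
The 9th is F. A perfect fifth above F is C.
C is the chord's 13th.

13th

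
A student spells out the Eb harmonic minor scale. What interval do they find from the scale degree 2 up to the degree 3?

Eb harmonic minor: Eb F Gb Ab Bb Cb D.
That puts F below Gb.
2 letter names make it a second; at 1 semitone (a half step narrower than major) the quality is minor.

m2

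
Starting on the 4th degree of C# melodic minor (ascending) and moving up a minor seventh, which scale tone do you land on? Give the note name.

E

The scale is C# D# E F# G# A# B#.
The 4th degree is F#; a minor seventh above that is E — scale degree 3.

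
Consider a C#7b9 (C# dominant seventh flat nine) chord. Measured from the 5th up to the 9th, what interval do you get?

C#7b9: C# E# G# B D.
5th = G#; 9th = D.
5 letter names make it a fifth; at 6 semitones (a half step narrower than perfect) the quality is diminished.

diminished fifth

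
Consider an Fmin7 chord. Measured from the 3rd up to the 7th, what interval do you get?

perfect fifth

F-7: F-Ab-C-Eb.
So we need the interval from Ab up to Eb.
Counting 5 letters and 7 half steps from Ab gives a perfect fifth.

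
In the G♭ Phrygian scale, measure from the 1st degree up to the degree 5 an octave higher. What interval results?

perfect twelfth

G♭ phrygian: G♭ A𝄫 B𝄫 C♭ D♭ E𝄫 F♭.
So we need the interval from G♭ up to D♭.
Counting 12 letters and 19 half steps from G♭ gives a perfect twelfth.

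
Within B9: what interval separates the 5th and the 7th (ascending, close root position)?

minor 3rd

B9 is spelled B-D#-F#-A-C#.
So we need the interval from F# up to A.
From F# to A: 3 semitones over a third = minor.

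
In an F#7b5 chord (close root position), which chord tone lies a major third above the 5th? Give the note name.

F#7b5 (F# dominant seventh flat five) is spelled F#-A#-C-E.
The 5th is C. A major third above C is E.
E is the chord's 7th.

E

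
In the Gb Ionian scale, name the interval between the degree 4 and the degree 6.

Spelling the Gb Ionian scale: Gb Ab Bb Cb Db Eb F.
That puts Cb below Eb.
Cb up to Eb spans 3 letter names and 4 semitones — a major third.

M3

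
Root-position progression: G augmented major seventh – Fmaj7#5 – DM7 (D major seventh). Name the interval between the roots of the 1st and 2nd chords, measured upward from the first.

minor seventh

The roots are G and F.
G up to F is 10 semitones, a half step narrower than a major seventh, so the interval is minor.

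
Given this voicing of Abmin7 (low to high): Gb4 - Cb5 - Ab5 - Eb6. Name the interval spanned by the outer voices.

The outer voices are Gb4 and Eb6.
Gb up to Eb spans 13 letter names and 21 semitones — a major thirteenth.

major thirteenth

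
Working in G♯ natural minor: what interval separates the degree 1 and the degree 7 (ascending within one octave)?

minor seventh

G♯ natural minor: G♯ A♯ B C♯ D♯ E F♯.
So we need the interval from G♯ up to F♯.
From G♯ to F♯: 10 semitones over a seventh = minor.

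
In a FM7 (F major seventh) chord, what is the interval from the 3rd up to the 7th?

The chord tones of FΔ7 are F–A–C–E.
So we need the interval from A up to E.
Counting 5 letters and 7 half steps from A gives a perfect fifth.

perfect fifth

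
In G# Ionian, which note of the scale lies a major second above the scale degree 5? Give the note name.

E#

The scale is G# A# B# C# D# E# F##.
The scale degree 5 is D#; a major second above that is E# — scale degree 6.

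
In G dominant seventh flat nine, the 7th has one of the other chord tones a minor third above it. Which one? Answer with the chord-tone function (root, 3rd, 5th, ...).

G7b9: G B D F Ab.
The 7th is F. A minor third above F is Ab.
Ab is the chord's 9th.

9th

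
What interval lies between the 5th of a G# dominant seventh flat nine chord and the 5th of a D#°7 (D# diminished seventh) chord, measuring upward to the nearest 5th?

The 5th of G# dominant seventh flat nine is D#; the 5th of D#°7 (D# diminished seventh) is A.
D# up to A is 6 semitones, a half step narrower than a perfect fifth, so the interval is diminished.

d5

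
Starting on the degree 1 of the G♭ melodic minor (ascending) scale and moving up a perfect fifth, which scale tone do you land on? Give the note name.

The scale is G♭ A♭ B𝄫 C♭ D♭ E♭ F.
The degree 1 is G♭; a perfect fifth above that is D♭ — scale degree 5.

Db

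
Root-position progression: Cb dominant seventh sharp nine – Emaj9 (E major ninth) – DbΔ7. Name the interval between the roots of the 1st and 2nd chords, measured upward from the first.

The roots are Cb and E.
Cb up to E is 5 semitones, a half step wider than a major third, so the interval is augmented.

augmented third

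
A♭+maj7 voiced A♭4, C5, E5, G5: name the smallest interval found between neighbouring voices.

Adjacent intervals: A♭4→C5 = major third; C5→E5 = major third; E5→G5 = minor third.
The smallest is E5 to G5, a minor third (3 semitones).

minor 3rd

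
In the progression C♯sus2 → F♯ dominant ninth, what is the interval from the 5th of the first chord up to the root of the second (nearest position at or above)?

The 5th of C♯sus2 is G♯; the root of F♯ dominant ninth is F♯.
G♯ up to F♯ is 10 semitones, a half step narrower than a major seventh, so the interval is minor.

minor seventh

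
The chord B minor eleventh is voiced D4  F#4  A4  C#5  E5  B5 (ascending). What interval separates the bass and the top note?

M13

The outer voices are D4 and B5.
D up to B spans 13 letter names and 21 semitones — a major thirteenth.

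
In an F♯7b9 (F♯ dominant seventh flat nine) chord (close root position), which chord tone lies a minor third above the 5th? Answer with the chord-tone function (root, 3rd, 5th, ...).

The chord tones of F♯7b9 are F♯, A♯, C♯, E, G.
The 5th is C♯. A minor third above C♯ is E.
E is the chord's 7th.

7th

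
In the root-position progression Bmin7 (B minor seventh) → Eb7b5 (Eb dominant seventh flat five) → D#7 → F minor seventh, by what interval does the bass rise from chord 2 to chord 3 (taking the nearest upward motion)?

A7

The roots are Eb and D#.
7 letter names make it a seventh; at 12 semitones (a half step wider than major) the quality is augmented.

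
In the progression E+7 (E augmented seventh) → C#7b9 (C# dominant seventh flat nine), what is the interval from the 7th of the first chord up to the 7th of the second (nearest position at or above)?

E+7 (E augmented seventh) has D as its 7th, and C#7b9 (C# dominant seventh flat nine) has B as its 7th.
Counting 6 letters and 9 half steps from D gives a major sixth.

major sixth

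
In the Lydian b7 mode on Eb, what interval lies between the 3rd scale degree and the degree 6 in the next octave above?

Eb lydian dominant: Eb F G A Bb C Db.
That puts G below C.
From G to C is 17 semitones, exactly the perfect eleventh.

perfect 11th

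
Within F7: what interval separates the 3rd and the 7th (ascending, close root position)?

diminished fifth

Spelling the chord: F, A, C, Eb.
3rd = A; 7th = Eb.
A up to Eb is 6 semitones, a half step narrower than a perfect fifth, so the interval is diminished.
This 3–7 tritone is the characteristic tension at the heart of the dominant sound.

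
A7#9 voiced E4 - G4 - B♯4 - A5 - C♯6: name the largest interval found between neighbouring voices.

diminished seventh

Adjacent intervals: E4→G4 = minor third; G4→B♯4 = augmented third; B♯4→A5 = diminished seventh; A5→C♯6 = major third.
The largest is B♯4 to A5, a diminished seventh (9 semitones).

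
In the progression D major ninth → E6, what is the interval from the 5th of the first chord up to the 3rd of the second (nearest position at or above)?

D major ninth has A as its 5th, and E6 has G# as its 3rd.
From A to G# is 11 semitones, exactly the major seventh.

major seventh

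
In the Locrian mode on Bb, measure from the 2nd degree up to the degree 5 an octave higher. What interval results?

Spelling the Locrian mode on Bb: Bb Cb Db Eb Fb Gb Ab.
The 2nd degree is Cb and the degree 5 (up an octave) is Fb.
Cb up to Fb spans 11 letter names and 17 semitones — a perfect eleventh.

perfect eleventh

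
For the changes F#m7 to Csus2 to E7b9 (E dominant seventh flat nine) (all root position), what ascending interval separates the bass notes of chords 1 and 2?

diminished 5th

The roots are F# and C.
From F# to C: 6 semitones over a fifth = diminished.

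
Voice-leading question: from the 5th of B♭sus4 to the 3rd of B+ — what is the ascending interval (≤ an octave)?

augmented sixth

The 5th of B♭sus4 is F; the 3rd of B+ is D♯.
6 letter names make it a sixth; at 10 semitones (a half step wider than major) the quality is augmented.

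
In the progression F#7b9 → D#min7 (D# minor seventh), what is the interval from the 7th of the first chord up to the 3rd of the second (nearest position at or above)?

The 7th of F#7b9 is E; the 3rd of D#min7 (D# minor seventh) is F#.
From E to F# is 2 semitones, exactly the major second.

M2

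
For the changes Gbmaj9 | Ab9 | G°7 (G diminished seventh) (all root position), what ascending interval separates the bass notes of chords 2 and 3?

The roots are Ab and G.
Ab up to G spans 7 letter names and 11 semitones — a major seventh.

major seventh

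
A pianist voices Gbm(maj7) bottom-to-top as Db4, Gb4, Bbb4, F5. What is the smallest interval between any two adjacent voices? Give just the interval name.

minor third

Adjacent intervals: Db4→Gb4 = perfect fourth; Gb4→Bbb4 = minor third; Bbb4→F5 = augmented fifth.
The smallest is Gb4 to Bbb4, a minor third (3 semitones).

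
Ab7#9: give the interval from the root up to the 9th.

The chord tones of Ab7#9 (Ab dominant seventh sharp nine) are Ab-C-Eb-Gb-B.
Root = Ab; 9th = B.
From Ab to B: 15 semitones over a ninth = augmented.

augmented ninth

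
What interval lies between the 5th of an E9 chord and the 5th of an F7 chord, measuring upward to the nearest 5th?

The 5th of E9 is B; the 5th of F7 is C.
2 letter names make it a second; at 1 semitone (a half step narrower than major) the quality is minor.

minor second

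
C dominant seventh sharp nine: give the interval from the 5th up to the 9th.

augmented fifth

C dominant seventh sharp nine: C-E-G-Bb-D#.
That puts G below D#.
From G to D#: 8 semitones over a fifth = augmented.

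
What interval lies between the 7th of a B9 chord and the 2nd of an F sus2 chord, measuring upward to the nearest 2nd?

The 7th of B9 is A; the 2nd of F sus2 is G.
7 letter names make it a seventh; at 10 semitones (a half step narrower than major) the quality is minor.

minor seventh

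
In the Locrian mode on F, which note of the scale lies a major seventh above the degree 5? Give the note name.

The scale is F Gb Ab Bb Cb Db Eb.
The degree 5 is Cb; a major seventh above that is Bb — scale degree 4.

Bb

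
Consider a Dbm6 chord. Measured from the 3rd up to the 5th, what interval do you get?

Dbmin6 (Db minor sixth) is spelled Db–Fb–Ab–Bb.
That puts Fb below Ab.
From Fb to Ab is 4 semitones, exactly the major third.

major third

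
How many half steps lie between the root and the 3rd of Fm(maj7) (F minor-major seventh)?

Spelling the chord: F, Ab, C, E.
F to Ab is a minor third: 3 semitones.

3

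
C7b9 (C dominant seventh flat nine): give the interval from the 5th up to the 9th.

The chord tones of C7b9 are C–E–G–Bb–Db.
So we need the interval from G up to Db.
5 letter names make it a fifth; at 6 semitones (a half step narrower than perfect) the quality is diminished.

diminished fifth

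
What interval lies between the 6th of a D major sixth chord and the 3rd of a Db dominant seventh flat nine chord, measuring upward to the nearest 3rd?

The 6th of D major sixth is B; the 3rd of Db dominant seventh flat nine is F.
B up to F is 6 semitones, a half step narrower than a perfect fifth, so the interval is diminished.

diminished fifth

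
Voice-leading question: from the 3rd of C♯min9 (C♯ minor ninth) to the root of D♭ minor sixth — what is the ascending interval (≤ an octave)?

C♯min9 (C♯ minor ninth) has E as its 3rd, and D♭ minor sixth has D♭ as its root.
E up to D♭ is 9 semitones, a whole step narrower than a major seventh, so the interval is diminished.

diminished 7th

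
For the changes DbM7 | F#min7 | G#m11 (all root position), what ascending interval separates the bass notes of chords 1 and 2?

The roots are Db and F#.
Db up to F# is 5 semitones, a half step wider than a major third, so the interval is augmented.

A3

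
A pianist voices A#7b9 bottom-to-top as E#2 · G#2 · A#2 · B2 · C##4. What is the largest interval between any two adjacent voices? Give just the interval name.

augmented ninth

Adjacent intervals: E#2→G#2 = minor third; G#2→A#2 = major second; A#2→B2 = minor second; B2→C##4 = augmented ninth.
The largest is B2 to C##4, an augmented ninth (15 semitones).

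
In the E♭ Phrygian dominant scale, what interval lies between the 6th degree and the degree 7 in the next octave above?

major 9th

The scale runs E♭ F♭ G A♭ B♭ C♭ D♭.
6th degree = C♭; 7th degree (up an octave) = D♭.
C♭ up to D♭ spans 9 letter names and 14 semitones — a major ninth.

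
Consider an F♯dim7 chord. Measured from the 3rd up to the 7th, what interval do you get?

diminished fifth

Spelling the chord: F♯-A-C-E♭.
The 3rd is A and the 7th is E♭.
5 letter names make it a fifth; at 6 semitones (a half step narrower than perfect) the quality is diminished.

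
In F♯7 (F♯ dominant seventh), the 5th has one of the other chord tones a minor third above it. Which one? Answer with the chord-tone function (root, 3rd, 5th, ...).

7th

F♯7 is spelled F♯, A♯, C♯, E.
The 5th is C♯. A minor third above C♯ is E.
E is the chord's 7th.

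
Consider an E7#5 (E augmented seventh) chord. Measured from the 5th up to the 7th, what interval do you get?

Spelling the chord: E, G♯, B♯, D.
So we need the interval from B♯ up to D.
From B♯ to D: 2 semitones over a third = diminished.

diminished third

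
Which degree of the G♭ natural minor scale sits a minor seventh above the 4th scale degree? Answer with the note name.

The scale is G♭ A♭ B𝄫 C♭ D♭ E𝄫 F♭.
The 4th scale degree is C♭; a minor seventh above that is B𝄫 — scale degree 3.

Bbb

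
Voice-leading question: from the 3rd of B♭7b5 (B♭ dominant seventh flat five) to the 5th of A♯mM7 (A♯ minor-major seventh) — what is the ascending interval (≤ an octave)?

augmented 2nd

The 3rd of B♭7b5 (B♭ dominant seventh flat five) is D; the 5th of A♯mM7 (A♯ minor-major seventh) is E♯.
2 letter names make it a second; at 3 semitones (a half step wider than major) the quality is augmented.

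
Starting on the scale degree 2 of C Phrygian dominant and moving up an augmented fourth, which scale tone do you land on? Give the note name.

G

The scale is C D♭ E F G A♭ B♭.
The scale degree 2 is D♭; an augmented fourth above that is G — scale degree 5.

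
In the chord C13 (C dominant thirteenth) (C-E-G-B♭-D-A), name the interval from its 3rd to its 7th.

diminished fifth

That puts E below B♭.
From E to B♭: 6 semitones over a fifth = diminished.
That tritone between 3rd and 7th is what gives the dominant seventh its pull toward resolution.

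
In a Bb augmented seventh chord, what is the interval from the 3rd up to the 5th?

M3

The chord tones of Bb7#5 (Bb augmented seventh) are Bb, D, F#, Ab.
So we need the interval from D up to F#.
From D to F# is 4 semitones, exactly the major third.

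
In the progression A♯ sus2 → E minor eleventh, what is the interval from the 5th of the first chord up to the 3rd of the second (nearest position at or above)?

The 5th of A♯ sus2 is E♯; the 3rd of E minor eleventh is G.
3 letter names make it a third; at 2 semitones (a whole step narrower than major) the quality is diminished.

diminished 3rd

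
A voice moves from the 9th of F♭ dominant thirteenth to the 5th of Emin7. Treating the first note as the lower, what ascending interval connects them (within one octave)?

The 9th of F♭ dominant thirteenth is G♭; the 5th of Emin7 is B.
G♭ up to B is 5 semitones, a half step wider than a major third, so the interval is augmented.

A3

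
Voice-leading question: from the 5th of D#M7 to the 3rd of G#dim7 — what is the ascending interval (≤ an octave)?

D#M7 has A# as its 5th, and G#dim7 has B as its 3rd.
A# up to B is 1 semitone, a half step narrower than a major second, so the interval is minor.

m2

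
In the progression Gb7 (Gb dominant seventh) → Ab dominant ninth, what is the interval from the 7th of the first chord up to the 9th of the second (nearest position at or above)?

augmented 4th

The 7th of Gb7 (Gb dominant seventh) is Fb; the 9th of Ab dominant ninth is Bb.
Fb up to Bb is 6 semitones, a half step wider than a perfect fourth, so the interval is augmented.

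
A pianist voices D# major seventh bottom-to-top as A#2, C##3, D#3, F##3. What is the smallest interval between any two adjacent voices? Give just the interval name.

Adjacent intervals: A#2→C##3 = major third; C##3→D#3 = minor second; D#3→F##3 = major third.
The smallest is C##3 to D#3, a minor second (1 semitone).

minor 2nd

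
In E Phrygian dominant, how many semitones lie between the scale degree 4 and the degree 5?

The scale is E F G# A B C D.
A up to B is a major second — 2 semitones.

2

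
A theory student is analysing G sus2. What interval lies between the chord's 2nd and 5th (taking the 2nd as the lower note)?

G sus2 is spelled G A D.
The 2nd is A and the 5th is D.
A up to D spans 4 letter names and 5 semitones — a perfect fourth.

perfect 4th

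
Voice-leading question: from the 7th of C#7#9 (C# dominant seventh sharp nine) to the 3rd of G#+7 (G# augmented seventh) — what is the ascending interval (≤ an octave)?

C#7#9 (C# dominant seventh sharp nine) has B as its 7th, and G#+7 (G# augmented seventh) has B# as its 3rd.
1 letter names make it a unison; at 1 semitone (a half step wider than perfect) the quality is augmented.

augmented unison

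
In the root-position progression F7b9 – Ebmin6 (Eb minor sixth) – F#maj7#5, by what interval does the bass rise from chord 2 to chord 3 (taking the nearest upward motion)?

A2

The roots are Eb and F#.
Eb up to F# is 3 semitones, a half step wider than a major second, so the interval is augmented.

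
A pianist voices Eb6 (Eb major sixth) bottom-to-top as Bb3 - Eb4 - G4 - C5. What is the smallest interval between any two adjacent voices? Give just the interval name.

M3

Adjacent intervals: Bb3→Eb4 = perfect fourth; Eb4→G4 = major third; G4→C5 = perfect fourth.
The smallest is Eb4 to G4, a major third (4 semitones).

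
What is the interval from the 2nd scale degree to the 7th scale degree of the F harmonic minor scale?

The scale runs F G Ab Bb C Db E.
So we need the interval from G up to E.
Counting 6 letters and 9 half steps from G gives a major sixth.

major 6th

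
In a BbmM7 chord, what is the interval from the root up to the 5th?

Spelling the chord: Bb–Db–F–A.
The root is Bb and the 5th is F.
Bb up to F spans 5 letter names and 7 semitones — a perfect fifth.

P5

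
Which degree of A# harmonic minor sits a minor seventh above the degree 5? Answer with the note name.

D#

The scale is A# B# C# D# E# F# G##.
The degree 5 is E#; a minor seventh above that is D# — scale degree 4.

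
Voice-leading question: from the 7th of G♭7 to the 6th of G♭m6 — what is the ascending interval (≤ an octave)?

The 7th of G♭7 is F♭; the 6th of G♭m6 is E♭.
F♭ up to E♭ spans 7 letter names and 11 semitones — a major seventh.

major seventh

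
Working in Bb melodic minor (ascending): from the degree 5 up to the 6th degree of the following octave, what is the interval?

M9

Bb melodic minor: Bb C Db Eb F G A.
So we need the interval from F up to G.
Counting 9 letters and 14 half steps from F gives a major ninth.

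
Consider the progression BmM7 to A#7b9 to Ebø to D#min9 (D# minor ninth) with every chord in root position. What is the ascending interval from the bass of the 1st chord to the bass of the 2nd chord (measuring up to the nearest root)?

The roots are B and A#.
From B to A# is 11 semitones, exactly the major seventh.

major 7th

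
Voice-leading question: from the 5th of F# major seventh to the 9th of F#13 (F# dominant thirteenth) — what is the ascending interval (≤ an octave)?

perfect fifth

The 5th of F# major seventh is C#; the 9th of F#13 (F# dominant thirteenth) is G#.
From C# to G# is 7 semitones, exactly the perfect fifth.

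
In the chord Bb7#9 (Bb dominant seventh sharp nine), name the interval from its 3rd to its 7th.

The chord tones of Bb7#9 are Bb–D–F–Ab–C#.
So we need the interval from D up to Ab.
D up to Ab is 6 semitones, a half step narrower than a perfect fifth, so the interval is diminished.
That tritone between 3rd and 7th is what gives the dominant seventh its pull toward resolution.

diminished 5th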